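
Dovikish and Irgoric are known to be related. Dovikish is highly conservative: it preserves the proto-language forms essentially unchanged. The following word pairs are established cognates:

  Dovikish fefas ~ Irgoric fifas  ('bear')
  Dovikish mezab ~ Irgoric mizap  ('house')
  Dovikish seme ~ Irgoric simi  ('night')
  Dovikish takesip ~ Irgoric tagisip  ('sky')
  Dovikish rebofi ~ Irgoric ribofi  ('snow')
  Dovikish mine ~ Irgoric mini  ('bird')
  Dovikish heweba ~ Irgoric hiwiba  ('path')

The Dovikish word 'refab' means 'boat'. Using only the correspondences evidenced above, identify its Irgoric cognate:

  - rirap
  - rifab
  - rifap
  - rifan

rifap

fefas ~ fifas — Dovikish e corresponds to Irgoric i after a consonant, before a labial obstruent.
mezab ~ mizap — Dovikish b corresponds to Irgoric p word-finally.
Applying these to Dovikish 'refab':
  refab → rifab   (e→i after a consonant, before a labial obstruent)
  rifab → rifap   (b→p word-finally)
So the Irgoric cognate is 'rifap'.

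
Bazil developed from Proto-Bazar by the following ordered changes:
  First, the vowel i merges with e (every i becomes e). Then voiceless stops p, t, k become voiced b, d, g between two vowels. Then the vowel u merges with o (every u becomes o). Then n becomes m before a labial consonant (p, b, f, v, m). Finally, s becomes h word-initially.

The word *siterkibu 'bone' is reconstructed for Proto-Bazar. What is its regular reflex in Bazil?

Bazil: *siterkibu
  siterkibu → seterkebu   [vowel merger]
  seterkebu → sederkebu   [intervocalic voicing]
  sederkebu → sederkebo   [vowel merger]
  sederkebo (rule 4 does not apply)
  sederkebo → hederkebo   [debuccalisation]
  giving Bazil hederkebo.

hederkebo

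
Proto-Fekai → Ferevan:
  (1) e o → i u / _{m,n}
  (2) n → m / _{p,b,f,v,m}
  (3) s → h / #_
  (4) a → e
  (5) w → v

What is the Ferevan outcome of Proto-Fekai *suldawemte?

Ferevan: *suldawemte > suldawimte > huldawimte > huldewimte > huldevimte  (by pre-nasal raising, debuccalisation, vowel merger, unconditioned shift)

huldevimte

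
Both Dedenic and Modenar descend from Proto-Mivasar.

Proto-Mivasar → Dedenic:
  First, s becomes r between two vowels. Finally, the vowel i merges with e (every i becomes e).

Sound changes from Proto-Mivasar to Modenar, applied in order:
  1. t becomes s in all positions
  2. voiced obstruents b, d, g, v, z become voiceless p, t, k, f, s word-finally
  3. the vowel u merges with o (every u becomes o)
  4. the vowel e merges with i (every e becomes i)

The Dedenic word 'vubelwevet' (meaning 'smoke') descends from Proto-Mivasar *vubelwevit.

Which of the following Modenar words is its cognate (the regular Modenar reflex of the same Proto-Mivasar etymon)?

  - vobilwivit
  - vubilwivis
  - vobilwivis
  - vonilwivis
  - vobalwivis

vobilwivis

Modenar: *vubelwevit > vubelwevis > vobelwevis > vobilwivis  (by unconditioned shift, vowel merger, vowel merger)
Only 'vobilwivis' matches the regular Modenar development of *vubelwevit.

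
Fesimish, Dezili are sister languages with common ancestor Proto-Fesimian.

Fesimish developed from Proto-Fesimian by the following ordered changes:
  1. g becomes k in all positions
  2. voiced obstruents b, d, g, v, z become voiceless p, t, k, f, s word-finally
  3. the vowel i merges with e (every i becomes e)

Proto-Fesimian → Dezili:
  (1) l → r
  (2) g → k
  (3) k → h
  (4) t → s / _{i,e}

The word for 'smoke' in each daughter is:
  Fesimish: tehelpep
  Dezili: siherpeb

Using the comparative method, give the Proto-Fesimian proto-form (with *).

Position 1: Fesimish has t, Dezili has s. Taking the neighbouring segments as reconstructed: Fesimish t can only go back to *t; Dezili s could go back to *t or *s — the one source consistent with every daughter is *t.
Position 8: Fesimish has p, Dezili has b. Dezili preserves b here (none of its changes turn any other segment into b), so the proto-segment is *b.
Position 2: Fesimish has e, Dezili has i. Dezili preserves i here (none of its changes turn any other segment into i), so the proto-segment is *i.
Continuing position by position gives *tihelpeb; check it forward:
Fesimish: *tihelpeb
  tihelpeb (rule 1 does not apply)
  tihelpeb → tihelpep   [final devoicing]
  tihelpep → tehelpep   [vowel merger]
  giving Fesimish tehelpep.
Dezili: *tihelpeb
  tihelpeb → tiherpeb   [unconditioned shift]
  tiherpeb (rule 2 does not apply)
  tiherpeb (rule 3 does not apply)
  tiherpeb → siherpeb   [palatalisation]
  giving Dezili siherpeb.
No other proto-form is consistent with every reflex, so the reconstruction is *tihelpeb.

*tihelpeb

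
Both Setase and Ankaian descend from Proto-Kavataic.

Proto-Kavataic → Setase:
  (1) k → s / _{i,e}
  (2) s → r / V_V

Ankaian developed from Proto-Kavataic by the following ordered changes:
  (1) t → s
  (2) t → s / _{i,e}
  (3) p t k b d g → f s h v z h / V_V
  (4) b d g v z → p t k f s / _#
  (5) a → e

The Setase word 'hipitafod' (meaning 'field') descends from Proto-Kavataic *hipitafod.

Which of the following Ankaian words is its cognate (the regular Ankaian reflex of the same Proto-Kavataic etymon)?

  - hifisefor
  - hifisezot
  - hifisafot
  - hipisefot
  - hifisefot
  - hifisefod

Ankaian: *hipitafod > hipisafod > hifisafod > hifisafot > hifisefot  (by unconditioned shift, intervocalic lenition, final devoicing, vowel merger)

hifisefot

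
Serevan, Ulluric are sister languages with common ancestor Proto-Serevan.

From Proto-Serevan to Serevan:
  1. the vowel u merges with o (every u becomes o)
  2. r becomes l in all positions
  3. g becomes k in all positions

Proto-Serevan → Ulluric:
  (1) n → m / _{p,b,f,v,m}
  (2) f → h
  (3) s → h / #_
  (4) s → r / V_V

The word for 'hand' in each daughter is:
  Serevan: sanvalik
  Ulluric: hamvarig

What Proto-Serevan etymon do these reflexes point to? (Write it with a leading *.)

Position 3: Serevan has n, Ulluric has m. Serevan preserves n here (none of its changes turn any other segment into n), so the proto-segment is *n.
Position 1: Serevan has s, Ulluric has h. Serevan preserves s here (none of its changes turn any other segment into s), so the proto-segment is *s.
Position 8: Serevan has k, Ulluric has g. Ulluric preserves g here (none of its changes turn any other segment into g), so the proto-segment is *g.
This points to *sanvarig. Verify forward in each daughter:
Serevan: *sanvarig
  sanvarig (rule 1 does not apply)
  sanvarig → sanvalig   [unconditioned shift]
  sanvalig → sanvalik   [unconditioned shift]
  giving Serevan sanvalik.
Ulluric: start from *sanvarig.
  rule 1 (nasal place assimilation): sanvarig → samvarig
  rule 2: no change — samvarig
  rule 3 (debuccalisation): samvarig → hamvarig
  rule 4: no change — hamvarig
  ⇒ Ulluric hamvarig
Only *sanvarig yields all of Serevan sanvalik, Ulluric hamvarig.

*sanvarig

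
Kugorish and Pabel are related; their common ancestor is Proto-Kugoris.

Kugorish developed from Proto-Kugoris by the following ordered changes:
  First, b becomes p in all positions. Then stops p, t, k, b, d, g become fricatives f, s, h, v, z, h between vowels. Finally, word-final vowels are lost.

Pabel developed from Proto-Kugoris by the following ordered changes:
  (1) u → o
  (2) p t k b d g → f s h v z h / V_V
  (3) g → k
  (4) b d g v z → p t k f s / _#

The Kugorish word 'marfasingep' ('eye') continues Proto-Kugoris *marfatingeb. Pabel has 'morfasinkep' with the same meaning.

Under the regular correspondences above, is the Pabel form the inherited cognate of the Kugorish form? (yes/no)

Derive the expected Pabel reflex of *marfatingeb:
Pabel: start from *marfatingeb.
  rule 1: no change — marfatingeb
  rule 2 (intervocalic lenition): marfatingeb → marfasingeb
  rule 3 (unconditioned shift): marfasingeb → marfasinkeb
  rule 4 (final devoicing): marfasinkeb → marfasinkep
  ⇒ Pabel marfasinkep
The regular Pabel reflex would be 'marfasinkep', but the attested form is 'morfasinkep'. The correspondence is irregular, so they are not cognates (the Pabel form has a different source).

no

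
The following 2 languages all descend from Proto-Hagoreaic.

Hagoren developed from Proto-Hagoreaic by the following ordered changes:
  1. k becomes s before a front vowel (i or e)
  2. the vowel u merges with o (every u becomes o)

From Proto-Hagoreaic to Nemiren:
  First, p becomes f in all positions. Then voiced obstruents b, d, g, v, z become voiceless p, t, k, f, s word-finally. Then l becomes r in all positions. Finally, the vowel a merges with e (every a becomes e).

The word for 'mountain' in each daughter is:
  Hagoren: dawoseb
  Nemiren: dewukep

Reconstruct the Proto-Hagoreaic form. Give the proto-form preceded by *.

Position 2: Hagoren has a, Nemiren has e. Hagoren preserves a here (none of its changes turn any other segment into a), so the proto-segment is *a.
Position 4: Hagoren has o, Nemiren has u. Nemiren preserves u here (none of its changes turn any other segment into u), so the proto-segment is *u.
Position 5: Hagoren has s, Nemiren has k. Taking the neighbouring segments as reconstructed: Hagoren s could go back to *k or *s; Nemiren k can only go back to *k — the one source consistent with every daughter is *k.
This points to *dawukeb. Verify forward in each daughter:
Hagoren: *dawukeb > dawuseb > dawoseb  (by palatalisation, vowel merger)
Nemiren: *dawukeb
  dawukeb (rule 1 does not apply)
  dawukeb → dawukep   [final devoicing]
  dawukep (rule 3 does not apply)
  dawukep → dewukep   [vowel merger]
  giving Nemiren dewukep.
Only *dawukeb yields all of Hagoren dawoseb, Nemiren dewukep.

*dawukeb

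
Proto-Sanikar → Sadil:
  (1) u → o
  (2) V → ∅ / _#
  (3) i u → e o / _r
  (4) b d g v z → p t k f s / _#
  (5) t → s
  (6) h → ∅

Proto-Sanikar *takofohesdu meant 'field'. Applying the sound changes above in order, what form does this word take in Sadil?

sakofoess

Sadil: *takofohesdu > takofohesdo > takofohesd > takofohest > sakofohess > sakofoess  (by vowel merger, apocope, final devoicing, unconditioned shift, h-loss)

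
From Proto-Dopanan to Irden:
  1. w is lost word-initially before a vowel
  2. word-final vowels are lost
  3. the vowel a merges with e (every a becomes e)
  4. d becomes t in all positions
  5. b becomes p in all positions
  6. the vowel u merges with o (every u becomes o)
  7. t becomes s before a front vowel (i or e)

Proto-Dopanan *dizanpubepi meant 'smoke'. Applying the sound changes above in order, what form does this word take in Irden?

Irden: *dizanpubepi > dizanpubep > dizenpubep > tizenpubep > tizenpupep > tizenpopep > sizenpopep  (by apocope, vowel merger, unconditioned shift, unconditioned shift, vowel merger, palatalisation)

sizenpopep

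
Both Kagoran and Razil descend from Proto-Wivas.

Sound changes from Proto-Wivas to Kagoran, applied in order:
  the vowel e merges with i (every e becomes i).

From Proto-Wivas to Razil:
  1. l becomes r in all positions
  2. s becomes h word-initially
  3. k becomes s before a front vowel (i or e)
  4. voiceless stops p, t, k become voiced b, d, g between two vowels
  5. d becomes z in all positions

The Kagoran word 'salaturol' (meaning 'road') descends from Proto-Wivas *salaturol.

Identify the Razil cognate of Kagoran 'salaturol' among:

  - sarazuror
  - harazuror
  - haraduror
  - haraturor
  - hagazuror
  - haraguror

harazuror

Razil: *salaturol > saraturor > haraturor > haraduror > harazuror  (by unconditioned shift, debuccalisation, intervocalic voicing, unconditioned shift)
The other candidates each miss or misapply at least one Razil change.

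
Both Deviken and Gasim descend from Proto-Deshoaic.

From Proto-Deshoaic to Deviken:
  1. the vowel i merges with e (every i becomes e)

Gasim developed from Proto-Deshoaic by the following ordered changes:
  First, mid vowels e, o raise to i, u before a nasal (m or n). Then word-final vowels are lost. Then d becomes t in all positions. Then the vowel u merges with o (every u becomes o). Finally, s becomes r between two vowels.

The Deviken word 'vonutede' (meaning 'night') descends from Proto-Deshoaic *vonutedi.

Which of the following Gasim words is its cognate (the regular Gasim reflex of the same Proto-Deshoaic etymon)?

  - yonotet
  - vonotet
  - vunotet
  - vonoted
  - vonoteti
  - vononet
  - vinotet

Gasim: *vonutedi > vunutedi > vunuted > vunutet > vonotet  (by pre-nasal raising, apocope, unconditioned shift, vowel merger)
The other candidates each miss or misapply at least one Gasim change.

vonotet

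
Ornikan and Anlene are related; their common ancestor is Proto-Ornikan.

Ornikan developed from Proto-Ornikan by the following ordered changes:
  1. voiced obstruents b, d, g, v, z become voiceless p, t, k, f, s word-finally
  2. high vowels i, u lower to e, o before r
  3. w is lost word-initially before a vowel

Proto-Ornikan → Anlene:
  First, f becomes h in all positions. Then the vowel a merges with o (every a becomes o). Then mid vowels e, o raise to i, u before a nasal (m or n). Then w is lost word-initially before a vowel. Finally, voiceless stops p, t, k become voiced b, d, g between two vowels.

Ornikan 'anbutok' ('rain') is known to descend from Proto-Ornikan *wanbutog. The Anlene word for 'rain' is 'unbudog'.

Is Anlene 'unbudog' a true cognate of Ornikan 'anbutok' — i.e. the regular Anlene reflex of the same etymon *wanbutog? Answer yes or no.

yes

Derive the expected Anlene reflex of *wanbutog:
Anlene: *wanbutog > wonbutog > wunbutog > unbutog > unbudog  (by vowel merger, pre-nasal raising, glide loss, intervocalic voicing)
Anlene 'unbudog' matches the regular reflex exactly, so the pair is cognate.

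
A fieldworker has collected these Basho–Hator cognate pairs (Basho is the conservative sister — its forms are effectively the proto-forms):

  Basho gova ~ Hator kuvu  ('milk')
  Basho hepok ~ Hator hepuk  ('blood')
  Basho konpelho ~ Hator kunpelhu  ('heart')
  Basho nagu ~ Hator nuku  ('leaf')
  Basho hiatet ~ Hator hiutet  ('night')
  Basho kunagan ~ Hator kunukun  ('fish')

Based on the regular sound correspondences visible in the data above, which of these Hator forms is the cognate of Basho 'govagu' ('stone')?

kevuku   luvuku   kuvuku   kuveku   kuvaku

kuvuku

gova ~ kuvu — Basho g corresponds to Hator k word-initially before a back vowel.
gova ~ kuvu — Basho o corresponds to Hator u after a consonant, before a labial obstruent.
nagu ~ nuku, kunagan ~ kunukun — Basho a corresponds to Hator u after a consonant, before a consonant other than r, m, n, p, b, f, v.
nagu ~ nuku — Basho g corresponds to Hator k between vowels (before a back vowel).
Applying these to Basho 'govagu':
  govagu → kovagu   (g→k word-initially before a back vowel)
  kovagu → kuvagu   (o→u after a consonant, before a labial obstruent)
  kuvagu → kuvugu   (a→u after a consonant, before a consonant other than r, m, n, p, b, f, v)
  kuvugu → kuvuku   (g→k between vowels (before a back vowel))
So the Hator cognate is 'kuvuku'.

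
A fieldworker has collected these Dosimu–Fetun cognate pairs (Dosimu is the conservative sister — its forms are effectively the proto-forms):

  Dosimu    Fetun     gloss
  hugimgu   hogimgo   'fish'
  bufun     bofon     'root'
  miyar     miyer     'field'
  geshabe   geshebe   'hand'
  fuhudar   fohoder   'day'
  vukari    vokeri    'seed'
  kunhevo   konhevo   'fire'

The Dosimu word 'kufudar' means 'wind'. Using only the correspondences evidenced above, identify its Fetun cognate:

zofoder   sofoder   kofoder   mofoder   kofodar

bufun ~ bofon — Dosimu u corresponds to Fetun o after a consonant, before a labial obstruent.
hugimgu ~ hogimgo, fuhudar ~ fohoder — Dosimu u corresponds to Fetun o after a consonant, before a consonant other than r, m, n, p, b, f, v.
miyar ~ miyer, fuhudar ~ fohoder — Dosimu a corresponds to Fetun e after a consonant, before r.
Applying these to Dosimu 'kufudar':
  kufudar → kofudar   (u→o after a consonant, before a labial obstruent)
  kofudar → kofodar   (u→o after a consonant, before a consonant other than r, m, n, p, b, f, v)
  kofodar → kofoder   (a→e after a consonant, before r)
So the Fetun cognate is 'kofoder'.

kofoder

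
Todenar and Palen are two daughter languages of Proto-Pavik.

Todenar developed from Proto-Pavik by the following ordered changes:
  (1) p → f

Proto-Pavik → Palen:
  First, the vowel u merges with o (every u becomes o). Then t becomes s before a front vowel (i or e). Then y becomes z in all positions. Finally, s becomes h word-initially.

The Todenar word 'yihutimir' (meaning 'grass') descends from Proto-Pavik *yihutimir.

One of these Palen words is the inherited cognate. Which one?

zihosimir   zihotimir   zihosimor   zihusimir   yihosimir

zihosimir

Palen: *yihutimir
  yihutimir → yihotimir   [vowel merger]
  yihotimir → yihosimir   [palatalisation]
  yihosimir → zihosimir   [unconditioned shift]
  zihosimir (rule 4 does not apply)
  giving Palen zihosimir.
Only 'zihosimir' matches the regular Palen development of *yihutimir.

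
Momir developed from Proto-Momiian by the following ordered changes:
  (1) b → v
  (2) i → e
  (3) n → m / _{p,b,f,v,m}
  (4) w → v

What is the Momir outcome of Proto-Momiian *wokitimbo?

Momir: start from *wokitimbo.
  rule 1 (unconditioned shift): wokitimbo → wokitimvo
  rule 2 (vowel merger): wokitimvo → woketemvo
  rule 3: no change — woketemvo
  rule 4 (unconditioned shift): woketemvo → voketemvo
  ⇒ Momir voketemvo

voketemvo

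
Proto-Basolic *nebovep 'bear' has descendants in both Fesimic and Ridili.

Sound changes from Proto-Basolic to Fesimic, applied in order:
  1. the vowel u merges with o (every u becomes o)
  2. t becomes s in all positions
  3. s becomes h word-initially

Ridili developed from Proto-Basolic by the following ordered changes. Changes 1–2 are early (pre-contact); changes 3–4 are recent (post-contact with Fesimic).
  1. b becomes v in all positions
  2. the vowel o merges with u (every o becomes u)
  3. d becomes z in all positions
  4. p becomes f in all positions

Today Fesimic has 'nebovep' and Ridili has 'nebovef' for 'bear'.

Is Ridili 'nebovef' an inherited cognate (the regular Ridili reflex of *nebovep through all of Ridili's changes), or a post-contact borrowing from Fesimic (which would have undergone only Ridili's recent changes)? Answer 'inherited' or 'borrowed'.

borrowed

If inherited, *nebovep would pass through all of Ridili's changes:
Ridili: start from *nebovep.
  rule 1 (unconditioned shift): nebovep → nevovep
  rule 2 (vowel merger): nevovep → nevuvep
  rule 3: no change — nevuvep
  rule 4 (unconditioned shift): nevuvep → nevuvef
  ⇒ Ridili nevuvef
If borrowed from Fesimic 'nebovep' after the early changes, it would undergo only the recent ones:
  rule 3 (unconditioned shift): no change (nebovep)
  rule 4 (unconditioned shift): nebovep → nebovef
  ⇒ as a loan: nebovef
Ridili 'nebovef' matches the loan outcome 'nebovef', not the inherited 'nevuvef' — it skipped the early Ridili changes, so it was borrowed from Fesimic.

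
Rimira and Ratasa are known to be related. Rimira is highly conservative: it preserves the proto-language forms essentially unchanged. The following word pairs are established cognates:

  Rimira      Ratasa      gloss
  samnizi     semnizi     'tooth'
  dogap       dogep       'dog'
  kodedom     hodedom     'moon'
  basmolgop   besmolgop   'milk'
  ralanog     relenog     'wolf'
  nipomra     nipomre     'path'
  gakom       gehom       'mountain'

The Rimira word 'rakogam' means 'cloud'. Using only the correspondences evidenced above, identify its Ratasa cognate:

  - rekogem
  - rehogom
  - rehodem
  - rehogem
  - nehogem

rehogem

basmolgop ~ besmolgop, ralanog ~ relenog — Rimira a corresponds to Ratasa e after a consonant, before a consonant other than r, m, n, p, b, f, v.
gakom ~ gehom — Rimira k corresponds to Ratasa h between vowels (before a back vowel).
samnizi ~ semnizi — Rimira a corresponds to Ratasa e after a consonant, before a nasal.
Applying these to Rimira 'rakogam':
  rakogam → rekogam   (a→e after a consonant, before a consonant other than r, m, n, p, b, f, v)
  rekogam → rehogam   (k→h between vowels (before a back vowel))
  rehogam → rehogem   (a→e after a consonant, before a nasal)
So the Ratasa cognate is 'rehogem'.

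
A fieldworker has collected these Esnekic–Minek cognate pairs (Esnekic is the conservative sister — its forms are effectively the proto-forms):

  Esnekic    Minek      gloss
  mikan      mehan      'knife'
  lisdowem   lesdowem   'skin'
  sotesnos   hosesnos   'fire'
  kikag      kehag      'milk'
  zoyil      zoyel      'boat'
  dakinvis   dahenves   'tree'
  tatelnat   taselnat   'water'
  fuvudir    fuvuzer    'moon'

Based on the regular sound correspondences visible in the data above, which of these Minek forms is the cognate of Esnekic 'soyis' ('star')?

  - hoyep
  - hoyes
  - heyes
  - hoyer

sotesnos ~ hosesnos — Esnekic s corresponds to Minek h word-initially before a back vowel.
mikan ~ mehan, lisdowem ~ lesdowem — Esnekic i corresponds to Minek e after a consonant, before a consonant other than r, m, n, p, b, f, v.
Applying these to Esnekic 'soyis':
  soyis → hoyis   (s→h word-initially before a back vowel)
  hoyis → hoyes   (i→e after a consonant, before a consonant other than r, m, n, p, b, f, v)
So the Minek cognate is 'hoyes'.

hoyes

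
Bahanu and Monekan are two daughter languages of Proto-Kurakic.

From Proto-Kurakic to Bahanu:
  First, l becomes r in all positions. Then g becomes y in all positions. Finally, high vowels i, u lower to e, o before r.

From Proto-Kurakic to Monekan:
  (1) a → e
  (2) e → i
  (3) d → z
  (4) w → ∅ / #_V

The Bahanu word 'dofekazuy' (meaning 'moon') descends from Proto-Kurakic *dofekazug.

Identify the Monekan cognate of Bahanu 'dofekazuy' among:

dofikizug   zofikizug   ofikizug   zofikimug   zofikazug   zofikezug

Monekan: start from *dofekazug.
  rule 1 (vowel merger): dofekazug → dofekezug
  rule 2 (vowel merger): dofekezug → dofikizug
  rule 3 (unconditioned shift): dofikizug → zofikizug
  rule 4: no change — zofikizug
  ⇒ Monekan zofikizug
Only 'zofikizug' matches the regular Monekan development of *dofekazug.

zofikizug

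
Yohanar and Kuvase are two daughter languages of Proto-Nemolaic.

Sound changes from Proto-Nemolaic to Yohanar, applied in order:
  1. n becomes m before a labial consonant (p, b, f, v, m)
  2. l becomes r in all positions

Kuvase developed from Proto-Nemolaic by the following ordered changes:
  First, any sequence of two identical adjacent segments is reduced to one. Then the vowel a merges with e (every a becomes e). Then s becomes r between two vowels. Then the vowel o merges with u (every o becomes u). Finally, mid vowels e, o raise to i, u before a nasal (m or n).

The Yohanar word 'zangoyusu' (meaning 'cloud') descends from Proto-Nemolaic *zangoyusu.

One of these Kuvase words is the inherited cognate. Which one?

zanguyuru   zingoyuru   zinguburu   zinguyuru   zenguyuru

zinguyuru

Kuvase: *zangoyusu > zengoyusu > zengoyuru > zenguyuru > zinguyuru  (by vowel merger, rhotacism, vowel merger, pre-nasal raising)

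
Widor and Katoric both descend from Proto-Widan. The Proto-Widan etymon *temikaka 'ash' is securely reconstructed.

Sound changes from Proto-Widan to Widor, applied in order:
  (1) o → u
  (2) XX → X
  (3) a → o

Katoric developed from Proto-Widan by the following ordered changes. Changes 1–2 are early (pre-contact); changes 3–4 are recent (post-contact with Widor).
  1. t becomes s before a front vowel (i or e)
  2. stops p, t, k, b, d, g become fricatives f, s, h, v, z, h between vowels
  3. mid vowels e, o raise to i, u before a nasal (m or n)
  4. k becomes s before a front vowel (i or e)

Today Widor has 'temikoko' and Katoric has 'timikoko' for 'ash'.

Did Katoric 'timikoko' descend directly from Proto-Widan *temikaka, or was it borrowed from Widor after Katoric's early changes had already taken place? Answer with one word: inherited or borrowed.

If inherited, *temikaka would pass through all of Katoric's changes:
Katoric: start from *temikaka.
  rule 1 (palatalisation): temikaka → semikaka
  rule 2 (intervocalic lenition): semikaka → semihaha
  rule 3 (pre-nasal raising): semihaha → simihaha
  rule 4: no change — simihaha
  ⇒ Katoric simihaha
If borrowed from Widor 'temikoko' after the early changes, it would undergo only the recent ones:
  rule 3 (pre-nasal raising): temikoko → timikoko
  rule 4 (palatalisation): no change (timikoko)
  ⇒ as a loan: timikoko
Katoric 'timikoko' matches the loan outcome 'timikoko', not the inherited 'simihaha' — it skipped the early Katoric changes, so it was borrowed from Widor.

borrowed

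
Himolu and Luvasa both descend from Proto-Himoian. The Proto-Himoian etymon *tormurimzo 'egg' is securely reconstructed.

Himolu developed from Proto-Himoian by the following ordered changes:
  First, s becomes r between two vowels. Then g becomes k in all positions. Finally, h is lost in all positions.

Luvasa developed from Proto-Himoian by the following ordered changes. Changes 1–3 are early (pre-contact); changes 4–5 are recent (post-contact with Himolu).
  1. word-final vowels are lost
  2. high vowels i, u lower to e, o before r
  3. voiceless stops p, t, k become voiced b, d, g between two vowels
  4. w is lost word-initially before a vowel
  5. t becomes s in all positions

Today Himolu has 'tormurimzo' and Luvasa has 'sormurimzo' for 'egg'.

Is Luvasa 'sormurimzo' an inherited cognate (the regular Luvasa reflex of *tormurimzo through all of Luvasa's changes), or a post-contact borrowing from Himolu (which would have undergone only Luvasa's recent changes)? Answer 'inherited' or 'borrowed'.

borrowed

If inherited, *tormurimzo would pass through all of Luvasa's changes:
Luvasa: *tormurimzo
  tormurimzo → tormurimz   [apocope]
  tormurimz → tormorimz   [pre-rhotic lowering]
  tormorimz (rule 3 does not apply)
  tormorimz (rule 4 does not apply)
  tormorimz → sormorimz   [unconditioned shift]
  giving Luvasa sormorimz.
If borrowed from Himolu 'tormurimzo' after the early changes, it would undergo only the recent ones:
  rule 4 (glide loss): no change (tormurimzo)
  rule 5 (unconditioned shift): tormurimzo → sormurimzo
  ⇒ as a loan: sormurimzo
Luvasa 'sormurimzo' matches the loan outcome 'sormurimzo', not the inherited 'sormorimz' — it skipped the early Luvasa changes, so it was borrowed from Himolu.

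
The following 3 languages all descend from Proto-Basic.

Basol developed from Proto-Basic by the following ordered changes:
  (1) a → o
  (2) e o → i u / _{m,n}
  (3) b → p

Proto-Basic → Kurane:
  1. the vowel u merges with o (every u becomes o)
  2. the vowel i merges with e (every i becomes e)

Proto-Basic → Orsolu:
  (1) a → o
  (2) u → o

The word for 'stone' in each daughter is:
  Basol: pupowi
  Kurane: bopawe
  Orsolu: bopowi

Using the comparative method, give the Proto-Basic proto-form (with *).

*bupawi

Position 2: Basol has u, Kurane has o, Orsolu has o. Taking the neighbouring segments as reconstructed: Basol u can only go back to *u; Kurane o could go back to *o or *u; Orsolu o could go back to *a or *o or *u — the one source consistent with every daughter is *u.
Position 4: Basol has o, Kurane has a, Orsolu has o. Kurane preserves a here (none of its changes turn any other segment into a), so the proto-segment is *a.
Verify the candidate proto-form against each daughter:
Basol: *bupawi
  bupawi → bupowi   [vowel merger]
  bupowi (rule 2 does not apply)
  bupowi → pupowi   [unconditioned shift]
  giving Basol pupowi.
Kurane: *bupawi
  bupawi → bopawi   [vowel merger]
  bopawi → bopawe   [vowel merger]
  giving Kurane bopawe.
Orsolu: start from *bupawi.
  rule 1 (vowel merger): bupawi → bupowi
  rule 2 (vowel merger): bupowi → bopowi
  ⇒ Orsolu bopowi
Only *bupawi yields all of Basol pupowi, Kurane bopawe, Orsolu bopowi.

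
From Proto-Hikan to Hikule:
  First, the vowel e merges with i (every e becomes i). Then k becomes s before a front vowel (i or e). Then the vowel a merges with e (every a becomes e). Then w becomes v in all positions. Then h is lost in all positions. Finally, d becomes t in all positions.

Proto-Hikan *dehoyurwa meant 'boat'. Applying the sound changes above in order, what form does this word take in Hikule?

tioyurve

Hikule: *dehoyurwa > dihoyurwa > dihoyurwe > dihoyurve > dioyurve > tioyurve  (by vowel merger, vowel merger, unconditioned shift, h-loss, unconditioned shift)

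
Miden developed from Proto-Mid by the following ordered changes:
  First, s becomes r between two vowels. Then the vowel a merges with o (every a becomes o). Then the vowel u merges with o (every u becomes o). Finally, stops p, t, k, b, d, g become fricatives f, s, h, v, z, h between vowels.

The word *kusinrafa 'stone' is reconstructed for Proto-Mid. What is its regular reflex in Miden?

korinrofo

Miden: *kusinrafa > kurinrafa > kurinrofo > korinrofo  (by rhotacism, vowel merger, vowel merger)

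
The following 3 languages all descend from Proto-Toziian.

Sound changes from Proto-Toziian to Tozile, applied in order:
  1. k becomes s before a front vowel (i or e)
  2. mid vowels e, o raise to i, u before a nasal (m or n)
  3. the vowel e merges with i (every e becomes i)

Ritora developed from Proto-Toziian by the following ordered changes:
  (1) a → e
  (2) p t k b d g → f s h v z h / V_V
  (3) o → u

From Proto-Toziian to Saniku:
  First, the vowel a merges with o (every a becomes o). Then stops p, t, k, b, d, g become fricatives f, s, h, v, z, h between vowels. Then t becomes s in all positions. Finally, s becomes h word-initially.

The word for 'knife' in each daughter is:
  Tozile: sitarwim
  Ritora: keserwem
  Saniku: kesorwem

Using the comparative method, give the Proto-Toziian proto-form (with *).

*ketarwem

Position 7: Tozile has i, Ritora has e, Saniku has e. Saniku preserves e here (none of its changes turn any other segment into e), so the proto-segment is *e.
Position 4: Tozile has a, Ritora has e, Saniku has o. Tozile preserves a here (none of its changes turn any other segment into a), so the proto-segment is *a.
Position 1: Tozile has s, Ritora has k, Saniku has k. Ritora preserves k here (none of its changes turn any other segment into k), so the proto-segment is *k.
This points to *ketarwem. Verify forward in each daughter:
Tozile: start from *ketarwem.
  rule 1 (palatalisation): ketarwem → setarwem
  rule 2 (pre-nasal raising): setarwem → setarwim
  rule 3 (vowel merger): setarwim → sitarwim
  ⇒ Tozile sitarwim
Ritora: *ketarwem > keterwem > keserwem  (by vowel merger, intervocalic lenition)
Saniku: start from *ketarwem.
  rule 1 (vowel merger): ketarwem → ketorwem
  rule 2 (intervocalic lenition): ketorwem → kesorwem
  rule 3: no change — kesorwem
  rule 4: no change — kesorwem
  ⇒ Saniku kesorwem
Only *ketarwem yields all of Tozile sitarwim, Ritora keserwem, Saniku kesorwem.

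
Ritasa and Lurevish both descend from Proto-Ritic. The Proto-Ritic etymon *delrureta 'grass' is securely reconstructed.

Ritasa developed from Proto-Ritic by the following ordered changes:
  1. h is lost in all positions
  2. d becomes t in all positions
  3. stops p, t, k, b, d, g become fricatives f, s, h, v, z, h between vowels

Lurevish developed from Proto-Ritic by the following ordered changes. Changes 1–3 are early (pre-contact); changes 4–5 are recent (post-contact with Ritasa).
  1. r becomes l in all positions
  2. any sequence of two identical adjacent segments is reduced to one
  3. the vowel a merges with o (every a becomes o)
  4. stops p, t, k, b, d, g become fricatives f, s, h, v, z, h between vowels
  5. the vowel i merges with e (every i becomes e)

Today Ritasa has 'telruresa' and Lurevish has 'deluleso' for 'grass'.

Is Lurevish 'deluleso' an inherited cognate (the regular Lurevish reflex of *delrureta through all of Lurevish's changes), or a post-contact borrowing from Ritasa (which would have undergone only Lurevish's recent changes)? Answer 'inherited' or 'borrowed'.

inherited

If inherited, *delrureta would pass through all of Lurevish's changes:
Lurevish: *delrureta
  delrureta → delluleta   [unconditioned shift]
  delluleta → deluleta   [degemination]
  deluleta → deluleto   [vowel merger]
  deluleto → deluleso   [intervocalic lenition]
  deluleso (rule 5 does not apply)
  giving Lurevish deluleso.
If borrowed from Ritasa 'telruresa' after the early changes, it would undergo only the recent ones:
  rule 4 (intervocalic lenition): no change (telruresa)
  rule 5 (vowel merger): no change (telruresa)
  ⇒ as a loan: telruresa
Lurevish 'deluleso' matches the inherited outcome exactly, so it is an inherited cognate, not a loan.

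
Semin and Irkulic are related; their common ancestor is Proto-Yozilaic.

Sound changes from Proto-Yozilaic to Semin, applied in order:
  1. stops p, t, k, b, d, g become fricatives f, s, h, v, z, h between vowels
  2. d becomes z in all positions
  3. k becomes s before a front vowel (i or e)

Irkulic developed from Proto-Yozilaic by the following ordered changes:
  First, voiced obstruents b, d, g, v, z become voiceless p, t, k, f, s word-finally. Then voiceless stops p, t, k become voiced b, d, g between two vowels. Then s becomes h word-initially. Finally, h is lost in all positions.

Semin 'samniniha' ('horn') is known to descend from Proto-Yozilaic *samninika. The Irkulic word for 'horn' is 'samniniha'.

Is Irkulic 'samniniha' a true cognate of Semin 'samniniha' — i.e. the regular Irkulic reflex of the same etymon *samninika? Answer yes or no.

Derive the expected Irkulic reflex of *samninika:
Irkulic: *samninika > samniniga > hamniniga > amniniga  (by intervocalic voicing, debuccalisation, h-loss)
The regular Irkulic reflex would be 'amniniga', but the attested form is 'samniniha'. The correspondence is irregular, so they are not cognates (the Irkulic form has a different source).

no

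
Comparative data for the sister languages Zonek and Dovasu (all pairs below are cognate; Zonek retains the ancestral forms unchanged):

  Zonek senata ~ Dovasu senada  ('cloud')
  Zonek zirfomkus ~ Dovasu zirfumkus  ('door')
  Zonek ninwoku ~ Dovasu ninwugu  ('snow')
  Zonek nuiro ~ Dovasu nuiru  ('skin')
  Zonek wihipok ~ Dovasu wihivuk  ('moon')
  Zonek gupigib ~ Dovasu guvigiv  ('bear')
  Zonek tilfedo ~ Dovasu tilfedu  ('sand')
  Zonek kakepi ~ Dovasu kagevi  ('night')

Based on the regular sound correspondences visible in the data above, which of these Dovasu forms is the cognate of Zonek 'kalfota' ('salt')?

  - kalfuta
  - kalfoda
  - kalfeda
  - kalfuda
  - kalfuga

kalfuda

ninwoku ~ ninwugu, wihipok ~ wihivuk — Zonek o corresponds to Dovasu u after a consonant, before a consonant other than r, m, n, p, b, f, v.
senata ~ senada — Zonek t corresponds to Dovasu d between vowels (before a back vowel).
Applying these to Zonek 'kalfota':
  kalfota → kalfuta   (o→u after a consonant, before a consonant other than r, m, n, p, b, f, v)
  kalfuta → kalfuda   (t→d between vowels (before a back vowel))
So the Dovasu cognate is 'kalfuda'.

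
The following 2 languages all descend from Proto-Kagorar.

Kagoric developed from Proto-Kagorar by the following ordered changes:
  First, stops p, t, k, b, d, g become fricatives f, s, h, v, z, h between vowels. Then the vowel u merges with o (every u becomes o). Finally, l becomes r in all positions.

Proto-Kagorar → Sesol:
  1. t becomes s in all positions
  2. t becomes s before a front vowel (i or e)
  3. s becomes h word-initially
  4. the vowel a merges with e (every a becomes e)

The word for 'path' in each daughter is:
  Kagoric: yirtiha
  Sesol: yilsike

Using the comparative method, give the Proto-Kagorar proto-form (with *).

*yiltika

Position 4: Kagoric has t, Sesol has s. Kagoric preserves t here (none of its changes turn any other segment into t), so the proto-segment is *t.
Position 6: Kagoric has h, Sesol has k. Sesol preserves k here (none of its changes turn any other segment into k), so the proto-segment is *k.
Verify the candidate proto-form against each daughter:
Kagoric: start from *yiltika.
  rule 1 (intervocalic lenition): yiltika → yiltiha
  rule 2: no change — yiltiha
  rule 3 (unconditioned shift): yiltiha → yirtiha
  ⇒ Kagoric yirtiha
Sesol: *yiltika
  yiltika → yilsika   [unconditioned shift]
  yilsika (rule 2 does not apply)
  yilsika (rule 3 does not apply)
  yilsika → yilsike   [vowel merger]
  giving Sesol yilsike.
No other proto-form is consistent with every reflex, so the reconstruction is *yiltika.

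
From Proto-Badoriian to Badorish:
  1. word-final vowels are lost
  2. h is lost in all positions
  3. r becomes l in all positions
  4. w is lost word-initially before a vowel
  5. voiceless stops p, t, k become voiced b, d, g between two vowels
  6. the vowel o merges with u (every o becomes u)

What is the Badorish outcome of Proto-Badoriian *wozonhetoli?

Badorish: start from *wozonhetoli.
  rule 1 (apocope): wozonhetoli → wozonhetol
  rule 2 (h-loss): wozonhetol → wozonetol
  rule 3: no change — wozonetol
  rule 4 (glide loss): wozonetol → ozonetol
  rule 5 (intervocalic voicing): ozonetol → ozonedol
  rule 6 (vowel merger): ozonedol → uzunedul
  ⇒ Badorish uzunedul

uzunedul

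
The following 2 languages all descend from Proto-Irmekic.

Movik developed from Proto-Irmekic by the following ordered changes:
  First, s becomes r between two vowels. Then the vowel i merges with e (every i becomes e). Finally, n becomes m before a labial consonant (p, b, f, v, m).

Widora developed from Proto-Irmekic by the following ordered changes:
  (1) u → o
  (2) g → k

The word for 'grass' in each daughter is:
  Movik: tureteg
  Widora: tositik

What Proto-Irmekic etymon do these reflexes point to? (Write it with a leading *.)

*tusitig

Position 6: Movik has e, Widora has i. Widora preserves i here (none of its changes turn any other segment into i), so the proto-segment is *i.
Position 7: Movik has g, Widora has k. Movik preserves g here (none of its changes turn any other segment into g), so the proto-segment is *g.
Verify the candidate proto-form against each daughter:
Movik: *tusitig
  tusitig → turitig   [rhotacism]
  turitig → tureteg   [vowel merger]
  tureteg (rule 3 does not apply)
  giving Movik tureteg.
Widora: start from *tusitig.
  rule 1 (vowel merger): tusitig → tositig
  rule 2 (unconditioned shift): tositig → tositik
  ⇒ Widora tositik
Only *tusitig yields all of Movik tureteg, Widora tositik.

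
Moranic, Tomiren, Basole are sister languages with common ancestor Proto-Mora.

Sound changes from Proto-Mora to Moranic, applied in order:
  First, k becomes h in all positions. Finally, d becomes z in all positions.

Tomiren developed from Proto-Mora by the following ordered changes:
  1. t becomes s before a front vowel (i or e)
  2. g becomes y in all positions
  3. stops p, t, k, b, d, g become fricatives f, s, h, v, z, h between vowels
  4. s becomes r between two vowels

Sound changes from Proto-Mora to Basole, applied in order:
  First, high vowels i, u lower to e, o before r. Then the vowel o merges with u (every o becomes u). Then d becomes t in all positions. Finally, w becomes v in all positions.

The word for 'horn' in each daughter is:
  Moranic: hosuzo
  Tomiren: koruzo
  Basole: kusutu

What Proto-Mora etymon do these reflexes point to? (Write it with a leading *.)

*kosudo

Position 1: Moranic has h, Tomiren has k, Basole has k. Tomiren preserves k here (none of its changes turn any other segment into k), so the proto-segment is *k.
Position 6: Moranic has o, Tomiren has o, Basole has u. Moranic preserves o here (none of its changes turn any other segment into o), so the proto-segment is *o.
Position 3: Moranic has s, Tomiren has r, Basole has s. Moranic preserves s here (none of its changes turn any other segment into s), so the proto-segment is *s.
Verify the candidate proto-form against each daughter:
Moranic: *kosudo > hosudo > hosuzo  (by unconditioned shift, unconditioned shift)
Tomiren: *kosudo
  kosudo (rule 1 does not apply)
  kosudo (rule 2 does not apply)
  kosudo → kosuzo   [intervocalic lenition]
  kosuzo → koruzo   [rhotacism]
  giving Tomiren koruzo.
Basole: *kosudo
  kosudo (rule 1 does not apply)
  kosudo → kusudu   [vowel merger]
  kusudu → kusutu   [unconditioned shift]
  kusutu (rule 4 does not apply)
  giving Basole kusutu.
No other proto-form is consistent with every reflex, so the reconstruction is *kosudo.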